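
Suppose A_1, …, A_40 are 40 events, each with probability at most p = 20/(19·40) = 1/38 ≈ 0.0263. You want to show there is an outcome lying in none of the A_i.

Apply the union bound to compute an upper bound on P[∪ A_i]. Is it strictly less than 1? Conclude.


Union bound: P[∪_{i=1}^{40} A_i] ≤ Σ_i P[A_i] ≤ 40·p = 40·(1/38) = 20/19.
Numerically: 20/19 ≈ 1.0526.
Is 20/19 < 1? NO.
Since the bound 20/19 is ≥ 1, the union bound is uninformative here; it does NOT by itself certify existence.

40·p = 20/19 ≈ 1.0526; existence NOT certified by the union bound.


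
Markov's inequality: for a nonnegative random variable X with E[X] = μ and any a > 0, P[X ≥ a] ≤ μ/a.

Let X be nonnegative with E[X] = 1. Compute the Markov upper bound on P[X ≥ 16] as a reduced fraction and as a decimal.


μ = E[X] = 1, a = 16.
Markov: P[X ≥ 16] ≤ μ/a = (1)/16 = 1/16.
Numerically: ≈ 0.062500.
(Since a = 16 > μ = 1.000000, the bound 1/16 is < 1 and informative.)

P[X ≥ 16] ≤ 1/16 ≈ 0.062500.


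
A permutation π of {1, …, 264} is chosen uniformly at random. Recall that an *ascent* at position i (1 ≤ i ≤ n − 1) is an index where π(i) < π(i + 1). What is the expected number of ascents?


Write X = Σ X_I over i = 1, …, 263, with X_I the indicator of one ascent.
There are 263 indicators.
For each fixed i, the pair (π(i), π(i+1)) is a uniformly random ordered pair of distinct values from {1, …, 264}; by symmetry P[π(i) < π(i+1)] = 1/2.
By linearity: E[X] = 263 · (1/2) = (264 − 1) · (1/2) = 263/2 ≈ 131.500.

E[X] = 263/2 = 131.500.


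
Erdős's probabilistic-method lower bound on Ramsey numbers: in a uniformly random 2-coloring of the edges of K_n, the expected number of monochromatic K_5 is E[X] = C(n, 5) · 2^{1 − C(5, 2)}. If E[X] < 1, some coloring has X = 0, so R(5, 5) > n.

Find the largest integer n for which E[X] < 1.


We need C(n, 5) · 2^{1 − 10} < 1, i.e. C(n, 5) < 2^{10 − 1} = 512.
Check values of n near the boundary:
  n = 9: C(9, 5) = 126; 126 < 512? YES
  n = 10: C(10, 5) = 252; 252 < 512? YES
  n = 11: C(11, 5) = 462; 462 < 512? YES
  n = 12: C(12, 5) = 792; 792 < 512? NO
  n = 13: C(13, 5) = 1287; 1287 < 512? NO
  n = 14: C(14, 5) = 2002; 2002 < 512? NO
The largest n with C(n, 5) < 512 is n = 11 (where E[X] = 231/256 ≈ 0.90234). Hence R(5, 5) > 11, i.e. R(5, 5) ≥ 12.

Largest n = 11; hence R(5, 5) > 11.


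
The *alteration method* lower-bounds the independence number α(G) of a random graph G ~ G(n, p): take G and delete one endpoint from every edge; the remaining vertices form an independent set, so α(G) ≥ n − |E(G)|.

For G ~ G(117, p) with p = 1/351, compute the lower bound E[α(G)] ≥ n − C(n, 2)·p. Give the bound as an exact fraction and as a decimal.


E[|E(G)|] = C(117, 2)·p = 6786 · (1/351) = 58/3.
E[α(G)] ≥ n − E[|E(G)|] = 117 − 58/3 = 293/3.
Numerically: ≈ 97.666667.
(This is only a lower bound; the true E[α(G)] may be larger.)

E[α(G)] ≥ 293/3 ≈ 97.666667.


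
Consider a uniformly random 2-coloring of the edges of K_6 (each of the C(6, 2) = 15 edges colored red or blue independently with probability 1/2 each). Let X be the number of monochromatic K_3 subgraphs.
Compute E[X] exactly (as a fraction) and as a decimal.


Let X = Σ_S X_S over the C(6, 3) = 20 subsets S of size 3, where X_S = 1 if the K_3 on S is monochromatic.
For a fixed S, the K_3 on S has C(3, 2) = 3 edges. P[all 3 edges red] = (1/2)^3, and likewise for blue, so P[monochromatic] = 2·(1/2)^3 = 2^{1 − 3} = 1/4.
Summing: E[X] = C(6, 3) · 2^{1 − 3} = 20 · 1/4 = 5.
Numerically: E[X] ≈ 5.000000.

E[X] = C(6,3)·2^(1−C(3,2)) = 5 ≈ 5.000000.


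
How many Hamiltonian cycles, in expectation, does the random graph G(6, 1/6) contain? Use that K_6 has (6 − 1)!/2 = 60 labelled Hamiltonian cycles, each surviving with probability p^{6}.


K_6 has (6 − 1)!/2 = 60 labelled Hamiltonian cycles.
For each such Hamiltonian cycle H, let X_H = 1 if all 6 edges of H are present in G. Then P[X_H = 1] = p^{6} = (1/6)^{6} = 1/46656.
By linearity: E[X] = Σ_H E[X_H] = 60 · p^{6} = 60 · 1/46656 = 5/3888.
Numerically: E[X] ≈ 0.001286.

E[X] = 60 · (1/6)^{6} = 5/3888 ≈ 0.001286.


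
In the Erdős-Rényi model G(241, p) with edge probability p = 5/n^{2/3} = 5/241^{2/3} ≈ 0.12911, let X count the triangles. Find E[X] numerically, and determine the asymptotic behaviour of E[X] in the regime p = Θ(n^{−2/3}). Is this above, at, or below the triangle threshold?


Number of potential triangles: C(241, 3) = 2303960.
Each occurs with probability p³ ≈ (0.12911)³ ≈ 2.15216680e-03.
By linearity: E[X] = C(241, 3)·p³ ≈ 2303960 · 2.15216680e-03 ≈ 4958.506224.
Since α = 2/3 < 1, p = c/n^{2/3} ≫ 1/n is above the triangle threshold p ~ 1/n. Asymptotically E[X] ~ (c³/6)·n^{3(1−α)} = (5³/6)·n^{1} → ∞; triangles are abundant w.h.p.

E[X] ≈ 4958.506224; in regime p = Θ(1/n^{2/3}) E[X] diverges (above the triangle threshold p ~ 1/n).


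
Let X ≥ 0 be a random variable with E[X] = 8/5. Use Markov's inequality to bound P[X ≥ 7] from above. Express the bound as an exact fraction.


μ = E[X] = 8/5, a = 7.
Markov: P[X ≥ 7] ≤ μ/a = (8/5)/7 = 8/35.
Numerically: ≈ 0.22857.
(Since a = 7 > μ = 1.60000, the bound 8/35 is < 1 and informative.)

P[X ≥ 7] ≤ 8/35 ≈ 0.22857.


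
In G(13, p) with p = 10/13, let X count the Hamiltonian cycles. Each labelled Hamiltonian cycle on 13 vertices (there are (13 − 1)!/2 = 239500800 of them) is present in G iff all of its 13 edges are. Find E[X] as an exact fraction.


K_13 has (13 − 1)!/2 = 239500800 labelled Hamiltonian cycles.
For each such Hamiltonian cycle H, let X_H = 1 if all 13 edges of H are present in G. Then P[X_H = 1] = p^{13} = (10/13)^{13} = 10000000000000/302875106592253.
By linearity: E[X] = Σ_H E[X_H] = 239500800 · p^{13} = 239500800 · 10000000000000/302875106592253 = 2395008000000000000000/302875106592253.
Numerically: E[X] ≈ 7.908e+06.

E[X] = 239500800 · (10/13)^{13} = 2395008000000000000000/302875106592253 ≈ 7.908e+06.


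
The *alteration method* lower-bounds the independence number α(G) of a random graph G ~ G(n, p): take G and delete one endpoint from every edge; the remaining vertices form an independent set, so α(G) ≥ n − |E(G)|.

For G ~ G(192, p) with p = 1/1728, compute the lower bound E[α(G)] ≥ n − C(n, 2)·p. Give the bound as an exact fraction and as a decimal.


E[|E(G)|] = C(192, 2)·p = 18336 · (1/1728) = 191/18.
E[α(G)] ≥ n − E[|E(G)|] = 192 − 191/18 = 3265/18.
Numerically: ≈ 181.388889.
(This is only a lower bound; the true E[α(G)] may be larger.)

E[α(G)] ≥ 3265/18 ≈ 181.388889.


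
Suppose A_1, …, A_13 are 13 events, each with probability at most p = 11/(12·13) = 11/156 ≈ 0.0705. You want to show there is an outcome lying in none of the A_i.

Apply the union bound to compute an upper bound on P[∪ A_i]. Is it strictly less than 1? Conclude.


Union bound: P[∪_{i=1}^{13} A_i] ≤ Σ_i P[A_i] ≤ 13·p = 13·(11/156) = 11/12.
Numerically: 11/12 ≈ 0.9167.
Is 11/12 < 1? YES.
Since P[∪ A_i] ≤ 11/12 < 1, the complement has P[∩ A_i^c] ≥ 1 − 11/12 = 1/12 > 0, so some outcome avoids every A_i.

13·p = 11/12 ≈ 0.9167; existence CERTIFIED by the union bound.


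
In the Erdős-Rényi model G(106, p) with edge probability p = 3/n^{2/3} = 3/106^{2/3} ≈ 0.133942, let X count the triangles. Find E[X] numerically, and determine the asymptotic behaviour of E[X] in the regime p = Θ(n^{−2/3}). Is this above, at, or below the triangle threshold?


Number of potential triangles: C(106, 3) = 192920.
Each occurs with probability p³ ≈ (0.133942)³ ≈ 2.40299039e-03.
By linearity: E[X] = C(106, 3)·p³ ≈ 192920 · 2.40299039e-03 ≈ 463.584906.
Since α = 2/3 < 1, p = c/n^{2/3} ≫ 1/n is above the triangle threshold p ~ 1/n. Asymptotically E[X] ~ (c³/6)·n^{3(1−α)} = (3³/6)·n^{1} → ∞; triangles are abundant w.h.p.

E[X] ≈ 463.584906; in regime p = Θ(1/n^{2/3}) E[X] diverges (above the triangle threshold p ~ 1/n).


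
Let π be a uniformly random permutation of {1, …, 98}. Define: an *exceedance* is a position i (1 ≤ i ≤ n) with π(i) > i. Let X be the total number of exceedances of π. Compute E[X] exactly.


Write X = Σ_{i=1}^{98} X_i, where X_i = 1_{π(i) > i}.
For each fixed i, π(i) is uniform over {1, …, 98} (marginal of a uniform permutation), so P[π(i) > i] = (n − i)/n. Summing: Σ_{i=1}^{98} (n − i)/n = (0 + 1 + … + 97)/98 = 98(98 − 1)/(2·98) = (98 − 1)/2.
Hence E[X] = Σ_{i=1}^{98} (98 − i)/98 = 97/2 ≈ 48.500000.

E[X] = 97/2 = 48.500000.


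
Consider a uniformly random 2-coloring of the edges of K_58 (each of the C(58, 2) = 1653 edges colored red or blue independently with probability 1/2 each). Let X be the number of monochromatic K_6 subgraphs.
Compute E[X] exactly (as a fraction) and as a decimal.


Let X = Σ_S X_S over the C(58, 6) = 40475358 subsets S of size 6, where X_S = 1 if the K_6 on S is monochromatic.
For a fixed S, the K_6 on S has C(6, 2) = 15 edges. P[all 15 edges red] = (1/2)^15, and likewise for blue, so P[monochromatic] = 2·(1/2)^15 = 2^{1 − 15} = 1/16384.
Summing: E[X] = C(58, 6) · 2^{1 − 15} = 40475358 · 1/16384 = 20237679/8192.
Numerically: E[X] ≈ 2470.41980.

E[X] = C(58,6)·2^(1−C(6,2)) = 20237679/8192 ≈ 2470.41980.


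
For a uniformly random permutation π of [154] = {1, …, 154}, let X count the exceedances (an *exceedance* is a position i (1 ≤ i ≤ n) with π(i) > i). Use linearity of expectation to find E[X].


Write X = Σ_{i=1}^{154} X_i, where X_i = 1_{π(i) > i}.
For each fixed i, π(i) is uniform over {1, …, 154} (marginal of a uniform permutation), so P[π(i) > i] = (n − i)/n. Summing: Σ_{i=1}^{154} (n − i)/n = (0 + 1 + … + 153)/154 = 154(154 − 1)/(2·154) = (154 − 1)/2.
Hence E[X] = Σ_{i=1}^{154} (154 − i)/154 = 153/2 ≈ 76.5000.

E[X] = 153/2 = 76.5000.


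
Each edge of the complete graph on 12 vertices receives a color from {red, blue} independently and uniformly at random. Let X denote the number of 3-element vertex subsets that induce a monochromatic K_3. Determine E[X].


Let X = Σ_S X_S over the C(12, 3) = 220 subsets S of size 3, where X_S = 1 if the K_3 on S is monochromatic.
For a fixed S, the K_3 on S has C(3, 2) = 3 edges. P[all 3 edges red] = (1/2)^3, and likewise for blue, so P[monochromatic] = 2·(1/2)^3 = 2^{1 − 3} = 1/4.
By linearity: E[X] = C(12, 3) · 2^{1 − 3} = 220 · 1/4 = 55.
Numerically: E[X] ≈ 55.000000.

E[X] = C(12,3)·2^(1−C(3,2)) = 55 ≈ 55.000000.


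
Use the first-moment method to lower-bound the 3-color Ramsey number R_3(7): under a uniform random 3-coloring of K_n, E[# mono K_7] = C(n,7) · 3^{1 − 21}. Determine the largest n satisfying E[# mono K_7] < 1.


We need C(n, 7) · 3^{1 − 21} < 1, i.e. C(n, 7) < 3^{21 − 1} = 3486784401.
Check values of n near the boundary:
  n = 76: C(76, 7) = 2186189400; 2186189400 < 3486784401? YES
  n = 77: C(77, 7) = 2404808340; 2404808340 < 3486784401? YES
  n = 78: C(78, 7) = 2641902120; 2641902120 < 3486784401? YES
  n = 79: C(79, 7) = 2898753715; 2898753715 < 3486784401? YES
  n = 80: C(80, 7) = 3176716400; 3176716400 < 3486784401? YES
  n = 81: C(81, 7) = 3477216600; 3477216600 < 3486784401? YES
  n = 82: C(82, 7) = 3801756816; 3801756816 < 3486784401? NO
  n = 83: C(83, 7) = 4151918628; 4151918628 < 3486784401? NO
  n = 84: C(84, 7) = 4529365776; 4529365776 < 3486784401? NO
The largest n with C(n, 7) < 3486784401 is n = 81 (where E[X] = 42928600/43046721 ≈ 0.99726). Hence R_3(7) > 81, i.e. R_3(7) ≥ 82.

Largest n = 81; hence R_3(7) > 81.


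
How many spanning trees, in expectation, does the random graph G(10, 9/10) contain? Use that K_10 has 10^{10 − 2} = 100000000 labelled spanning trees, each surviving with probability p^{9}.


K_10 has 10^{10 − 2} = 100000000 labelled spanning trees.
For each such spanning tree H, let X_H = 1 if all 9 edges of H are present in G. Then P[X_H = 1] = p^{9} = (9/10)^{9} = 387420489/1000000000.
By linearity: E[X] = Σ_H E[X_H] = 100000000 · p^{9} = 100000000 · 387420489/1000000000 = 387420489/10.
Numerically: E[X] ≈ 3.874e+07.

E[X] = 100000000 · (9/10)^{9} = 387420489/10 ≈ 3.874e+07.


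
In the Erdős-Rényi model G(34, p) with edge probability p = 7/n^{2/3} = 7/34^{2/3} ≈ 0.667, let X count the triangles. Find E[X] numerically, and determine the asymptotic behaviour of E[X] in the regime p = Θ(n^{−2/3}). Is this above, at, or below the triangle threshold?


Number of potential triangles: C(34, 3) = 5984.
Each occurs with probability p³ ≈ (0.667)³ ≈ 2.967128e-01.
By linearity: E[X] = C(34, 3)·p³ ≈ 5984 · 2.967128e-01 ≈ 1775.5294.
Since α = 2/3 < 1, p = c/n^{2/3} ≫ 1/n is above the triangle threshold p ~ 1/n. Asymptotically E[X] ~ (c³/6)·n^{3(1−α)} = (7³/6)·n^{1} → ∞; triangles are abundant w.h.p.

E[X] ≈ 1775.5294; in regime p = Θ(1/n^{2/3}) E[X] diverges (above the triangle threshold p ~ 1/n).


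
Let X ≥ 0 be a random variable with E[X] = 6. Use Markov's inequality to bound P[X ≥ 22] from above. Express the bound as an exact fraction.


μ = E[X] = 6, a = 22.
Markov: P[X ≥ 22] ≤ μ/a = (6)/22 = 3/11.
Numerically: ≈ 0.273.
(Since a = 22 > μ = 6.000, the bound 3/11 is < 1 and informative.)

P[X ≥ 22] ≤ 3/11 ≈ 0.273.


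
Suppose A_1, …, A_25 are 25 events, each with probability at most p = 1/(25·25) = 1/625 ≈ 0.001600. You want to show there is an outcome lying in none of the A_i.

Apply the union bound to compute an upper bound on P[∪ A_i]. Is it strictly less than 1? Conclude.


Union bound: P[∪_{i=1}^{25} A_i] ≤ Σ_i P[A_i] ≤ 25·p = 25·(1/625) = 1/25.
Numerically: 1/25 ≈ 0.040000.
Is 1/25 < 1? YES.
Since P[∪ A_i] ≤ 1/25 < 1, the complement has P[∩ A_i^c] ≥ 1 − 1/25 = 24/25 > 0, so some outcome avoids every A_i.

25·p = 1/25 ≈ 0.040000; existence CERTIFIED by the union bound.


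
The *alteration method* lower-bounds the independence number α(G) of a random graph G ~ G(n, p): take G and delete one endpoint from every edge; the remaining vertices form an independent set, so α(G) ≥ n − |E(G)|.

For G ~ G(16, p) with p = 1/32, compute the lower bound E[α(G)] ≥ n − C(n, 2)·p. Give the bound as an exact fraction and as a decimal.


E[|E(G)|] = C(16, 2)·p = 120 · (1/32) = 15/4.
E[α(G)] ≥ n − E[|E(G)|] = 16 − 15/4 = 49/4.
Numerically: ≈ 12.25000.
(This is only a lower bound; the true E[α(G)] may be larger.)

E[α(G)] ≥ 49/4 ≈ 12.25000.


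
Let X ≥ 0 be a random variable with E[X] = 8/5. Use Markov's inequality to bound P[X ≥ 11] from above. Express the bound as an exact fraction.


μ = E[X] = 8/5, a = 11.
Markov: P[X ≥ 11] ≤ μ/a = (8/5)/11 = 8/55.
Numerically: ≈ 0.145455.
(Since a = 11 > μ = 1.600000, the bound 8/55 is < 1 and informative.)

P[X ≥ 11] ≤ 8/55 ≈ 0.145455.


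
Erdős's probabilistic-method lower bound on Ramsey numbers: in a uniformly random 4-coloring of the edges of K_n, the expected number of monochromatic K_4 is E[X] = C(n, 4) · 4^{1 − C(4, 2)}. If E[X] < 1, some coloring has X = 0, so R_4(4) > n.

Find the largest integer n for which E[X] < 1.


We need C(n, 4) · 4^{1 − 6} < 1, i.e. C(n, 4) < 4^{6 − 1} = 1024.
Check values of n near the boundary:
  n = 10: C(10, 4) = 210; 210 < 1024? YES
  n = 11: C(11, 4) = 330; 330 < 1024? YES
  n = 12: C(12, 4) = 495; 495 < 1024? YES
  n = 13: C(13, 4) = 715; 715 < 1024? YES
  n = 14: C(14, 4) = 1001; 1001 < 1024? YES
  n = 15: C(15, 4) = 1365; 1365 < 1024? NO
  n = 16: C(16, 4) = 1820; 1820 < 1024? NO
  n = 17: C(17, 4) = 2380; 2380 < 1024? NO
The largest n with C(n, 4) < 1024 is n = 14 (where E[X] = 1001/1024 ≈ 0.97754). Hence R_4(4) > 14, i.e. R_4(4) ≥ 15.

Largest n = 14; hence R_4(4) > 14.


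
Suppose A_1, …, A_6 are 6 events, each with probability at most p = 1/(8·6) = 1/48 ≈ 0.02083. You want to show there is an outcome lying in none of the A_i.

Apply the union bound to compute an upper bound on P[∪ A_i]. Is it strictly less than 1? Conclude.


Union bound: P[∪_{i=1}^{6} A_i] ≤ Σ_i P[A_i] ≤ 6·p = 6·(1/48) = 1/8.
Numerically: 1/8 ≈ 0.12500.
Is 1/8 < 1? YES.
Since P[∪ A_i] ≤ 1/8 < 1, the complement has P[∩ A_i^c] ≥ 1 − 1/8 = 7/8 > 0, so some outcome avoids every A_i.

6·p = 1/8 ≈ 0.12500; existence CERTIFIED by the union bound.


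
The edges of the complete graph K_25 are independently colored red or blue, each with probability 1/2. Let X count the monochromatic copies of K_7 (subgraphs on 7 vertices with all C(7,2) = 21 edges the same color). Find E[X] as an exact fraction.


Let X = Σ_S X_S over the C(25, 7) = 480700 subsets S of size 7, where X_S = 1 if the K_7 on S is monochromatic.
For a fixed S, the K_7 on S has C(7, 2) = 21 edges. P[all 21 edges red] = (1/2)^21, and likewise for blue, so P[monochromatic] = 2·(1/2)^21 = 2^{1 − 21} = 1/1048576.
Summing: E[X] = C(25, 7) · 2^{1 − 21} = 480700 · 1/1048576 = 120175/262144.
Numerically: E[X] ≈ 0.4584.

E[X] = C(25,7)·2^(1−C(7,2)) = 120175/262144 ≈ 0.4584.


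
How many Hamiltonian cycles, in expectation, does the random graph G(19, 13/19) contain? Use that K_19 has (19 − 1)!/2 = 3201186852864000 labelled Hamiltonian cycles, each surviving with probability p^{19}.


K_19 has (19 − 1)!/2 = 3201186852864000 labelled Hamiltonian cycles.
For each such Hamiltonian cycle H, let X_H = 1 if all 19 edges of H are present in G. Then P[X_H = 1] = p^{19} = (13/19)^{19} = 1461920290375446110677/1978419655660313589123979.
By linearity: E[X] = Σ_H E[X_H] = 3201186852864000 · p^{19} = 3201186852864000 · 1461920290375446110677/1978419655660313589123979 = 4679880013484999364018134658428928000/1978419655660313589123979.
Numerically: E[X] ≈ 2.36546e+12.

E[X] = 3201186852864000 · (13/19)^{19} = 4679880013484999364018134658428928000/1978419655660313589123979 ≈ 2.36546e+12.


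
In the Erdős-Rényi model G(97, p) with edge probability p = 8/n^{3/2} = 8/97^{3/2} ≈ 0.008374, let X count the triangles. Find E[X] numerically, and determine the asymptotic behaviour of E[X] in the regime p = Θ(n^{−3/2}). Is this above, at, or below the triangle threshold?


Number of potential triangles: C(97, 3) = 147440.
Each occurs with probability p³ ≈ (0.008374)³ ≈ 5.872150e-07.
By linearity: E[X] = C(97, 3)·p³ ≈ 147440 · 5.872150e-07 ≈ 0.0866.
Since α = 3/2 > 1, p = c/n^{3/2} = o(1/n) is below the triangle threshold p ~ 1/n. Asymptotically E[X] ~ (c³/6)·n^{3(1−α)} = (8³/6)·n^{-1.5} → 0, so by Markov's inequality G has no triangles w.h.p.

E[X] ≈ 0.0866; in regime p = Θ(1/n^{3/2}) E[X] tends to 0 (below the triangle threshold p ~ 1/n).


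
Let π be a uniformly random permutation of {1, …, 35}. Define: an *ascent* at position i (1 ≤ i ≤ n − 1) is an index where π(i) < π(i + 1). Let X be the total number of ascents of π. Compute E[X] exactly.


Write X = Σ X_I over i = 1, …, 34, with X_I the indicator of one ascent.
There are 34 indicators.
For each fixed i, the pair (π(i), π(i+1)) is a uniformly random ordered pair of distinct values from {1, …, 35}; by symmetry P[π(i) < π(i+1)] = 1/2.
By linearity: E[X] = 34 · (1/2) = (35 − 1) · (1/2) = 17 ≈ 17.000.

E[X] = 17 = 17.000.


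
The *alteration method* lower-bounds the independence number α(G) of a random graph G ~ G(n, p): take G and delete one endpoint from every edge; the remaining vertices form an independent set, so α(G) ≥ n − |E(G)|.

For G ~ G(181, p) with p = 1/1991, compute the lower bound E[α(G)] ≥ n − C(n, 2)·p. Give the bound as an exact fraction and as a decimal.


E[|E(G)|] = C(181, 2)·p = 16290 · (1/1991) = 90/11.
E[α(G)] ≥ n − E[|E(G)|] = 181 − 90/11 = 1901/11.
Numerically: ≈ 172.818.
(This is only a lower bound; the true E[α(G)] may be larger.)

E[α(G)] ≥ 1901/11 ≈ 172.818.


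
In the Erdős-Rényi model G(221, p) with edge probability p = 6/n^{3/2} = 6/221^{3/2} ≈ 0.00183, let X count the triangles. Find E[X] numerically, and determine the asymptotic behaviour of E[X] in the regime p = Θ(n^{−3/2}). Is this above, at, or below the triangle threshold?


Number of potential triangles: C(221, 3) = 1774630.
Each occurs with probability p³ ≈ (0.00183)³ ≈ 6.09100e-09.
By linearity: E[X] = C(221, 3)·p³ ≈ 1774630 · 6.09100e-09 ≈ 0.011.
Since α = 3/2 > 1, p = c/n^{3/2} = o(1/n) is below the triangle threshold p ~ 1/n. Asymptotically E[X] ~ (c³/6)·n^{3(1−α)} = (6³/6)·n^{-1.5} → 0, so by Markov's inequality G has no triangles w.h.p.

E[X] ≈ 0.011; in regime p = Θ(1/n^{3/2}) E[X] tends to 0 (below the triangle threshold p ~ 1/n).


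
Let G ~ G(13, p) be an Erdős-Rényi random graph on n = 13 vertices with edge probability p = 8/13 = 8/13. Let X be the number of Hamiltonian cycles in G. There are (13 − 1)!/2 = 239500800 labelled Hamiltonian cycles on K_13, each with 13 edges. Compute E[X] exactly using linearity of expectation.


K_13 has (13 − 1)!/2 = 239500800 labelled Hamiltonian cycles.
For each such Hamiltonian cycle H, let X_H = 1 if all 13 edges of H are present in G. Then P[X_H = 1] = p^{13} = (8/13)^{13} = 549755813888/302875106592253.
Summing the indicators: E[X] = Σ_H E[X_H] = 239500800 · p^{13} = 239500800 · 549755813888/302875106592253 = 131666957230827110400/302875106592253.
Numerically: E[X] ≈ 4.347e+05.

E[X] = 239500800 · (8/13)^{13} = 131666957230827110400/302875106592253 ≈ 4.347e+05.


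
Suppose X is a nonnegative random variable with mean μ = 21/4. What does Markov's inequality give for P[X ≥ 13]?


μ = E[X] = 21/4, a = 13.
Markov: P[X ≥ 13] ≤ μ/a = (21/4)/13 = 21/52.
Numerically: ≈ 0.40385.
(Since a = 13 > μ = 5.25000, the bound 21/52 is < 1 and informative.)

P[X ≥ 13] ≤ 21/52 ≈ 0.40385.


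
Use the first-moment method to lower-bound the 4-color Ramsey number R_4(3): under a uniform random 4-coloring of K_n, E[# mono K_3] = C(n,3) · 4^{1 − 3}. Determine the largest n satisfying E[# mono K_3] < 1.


We need C(n, 3) · 4^{1 − 3} < 1, i.e. C(n, 3) < 4^{3 − 1} = 16.
Check values of n near the boundary:
  n = 4: C(4, 3) = 4; 4 < 16? YES
  n = 5: C(5, 3) = 10; 10 < 16? YES
  n = 6: C(6, 3) = 20; 20 < 16? NO
  n = 7: C(7, 3) = 35; 35 < 16? NO
  n = 8: C(8, 3) = 56; 56 < 16? NO
The largest n with C(n, 3) < 16 is n = 5 (where E[X] = 5/8 ≈ 0.6250000). Hence R_4(3) > 5, i.e. R_4(3) ≥ 6.

Largest n = 5; hence R_4(3) > 5.


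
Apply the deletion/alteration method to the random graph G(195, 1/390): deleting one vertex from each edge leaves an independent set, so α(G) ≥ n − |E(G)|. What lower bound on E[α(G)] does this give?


E[|E(G)|] = C(195, 2)·p = 18915 · (1/390) = 97/2.
E[α(G)] ≥ n − E[|E(G)|] = 195 − 97/2 = 293/2.
Numerically: ≈ 146.500000.
(This is only a lower bound; the true E[α(G)] may be larger.)

E[α(G)] ≥ 293/2 ≈ 146.500000.


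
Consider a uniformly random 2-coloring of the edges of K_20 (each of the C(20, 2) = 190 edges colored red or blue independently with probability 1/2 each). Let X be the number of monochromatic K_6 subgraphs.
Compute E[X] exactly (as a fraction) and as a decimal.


Let X = Σ_S X_S over the C(20, 6) = 38760 subsets S of size 6, where X_S = 1 if the K_6 on S is monochromatic.
For a fixed S, the K_6 on S has C(6, 2) = 15 edges. P[all 15 edges red] = (1/2)^15, and likewise for blue, so P[monochromatic] = 2·(1/2)^15 = 2^{1 − 15} = 1/16384.
By linearity: E[X] = C(20, 6) · 2^{1 − 15} = 38760 · 1/16384 = 4845/2048.
Numerically: E[X] ≈ 2.365723.

E[X] = C(20,6)·2^(1−C(6,2)) = 4845/2048 ≈ 2.365723.


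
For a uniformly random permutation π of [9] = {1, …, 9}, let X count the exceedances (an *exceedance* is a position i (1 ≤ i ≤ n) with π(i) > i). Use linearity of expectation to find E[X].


Write X = Σ_{i=1}^{9} X_i, where X_i = 1_{π(i) > i}.
For each fixed i, π(i) is uniform over {1, …, 9} (marginal of a uniform permutation), so P[π(i) > i] = (n − i)/n. Summing: Σ_{i=1}^{9} (n − i)/n = (0 + 1 + … + 8)/9 = 9(9 − 1)/(2·9) = (9 − 1)/2.
Hence E[X] = Σ_{i=1}^{9} (9 − i)/9 = 4 ≈ 4.000.

E[X] = 4 = 4.000.


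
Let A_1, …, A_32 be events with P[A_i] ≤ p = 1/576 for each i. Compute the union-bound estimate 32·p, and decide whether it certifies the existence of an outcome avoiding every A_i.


Union bound: P[∪_{i=1}^{32} A_i] ≤ Σ_i P[A_i] ≤ 32·p = 32·(1/576) = 1/18.
Numerically: 1/18 ≈ 0.05556.
Is 1/18 < 1? YES.
Since P[∪ A_i] ≤ 1/18 < 1, the complement has P[∩ A_i^c] ≥ 1 − 1/18 = 17/18 > 0, so some outcome avoids every A_i.

32·p = 1/18 ≈ 0.05556; existence CERTIFIED by the union bound.


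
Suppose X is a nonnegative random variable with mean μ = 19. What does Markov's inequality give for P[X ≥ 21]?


μ = E[X] = 19, a = 21.
Markov: P[X ≥ 21] ≤ μ/a = (19)/21 = 19/21.
Numerically: ≈ 0.905.
(Since a = 21 > μ = 19.000, the bound 19/21 is < 1 and informative.)

P[X ≥ 21] ≤ 19/21 ≈ 0.905.


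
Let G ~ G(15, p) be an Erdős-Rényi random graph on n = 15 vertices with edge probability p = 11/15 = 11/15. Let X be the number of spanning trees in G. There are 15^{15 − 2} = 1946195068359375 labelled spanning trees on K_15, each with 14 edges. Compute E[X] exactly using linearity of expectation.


K_15 has 15^{15 − 2} = 1946195068359375 labelled spanning trees.
For each such spanning tree H, let X_H = 1 if all 14 edges of H are present in G. Then P[X_H = 1] = p^{14} = (11/15)^{14} = 379749833583241/29192926025390625.
By linearity: E[X] = Σ_H E[X_H] = 1946195068359375 · p^{14} = 1946195068359375 · 379749833583241/29192926025390625 = 379749833583241/15.
Numerically: E[X] ≈ 2.53e+13.

E[X] = 1946195068359375 · (11/15)^{14} = 379749833583241/15 ≈ 2.53e+13.


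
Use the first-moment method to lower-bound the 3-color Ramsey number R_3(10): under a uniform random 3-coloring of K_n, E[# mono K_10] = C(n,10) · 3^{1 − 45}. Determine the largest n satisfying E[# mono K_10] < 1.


We need C(n, 10) · 3^{1 − 45} < 1, i.e. C(n, 10) < 3^{45 − 1} = 984770902183611232881.
Check values of n near the boundary:
  n = 572: C(572, 10) = 954640815642161682606; 954640815642161682606 < 984770902183611232881? YES
  n = 573: C(573, 10) = 971597135635805762226; 971597135635805762226 < 984770902183611232881? YES
  n = 574: C(574, 10) = 988824035203816502691; 988824035203816502691 < 984770902183611232881? NO
  n = 575: C(575, 10) = 1006325345561406175305; 1006325345561406175305 < 984770902183611232881? NO
The largest n with C(n, 10) < 984770902183611232881 is n = 573 (where E[X] = 35985079097622435638/36472996377170786403 ≈ 0.987). Hence R_3(10) > 573, i.e. R_3(10) ≥ 574.

Largest n = 573; hence R_3(10) > 573.


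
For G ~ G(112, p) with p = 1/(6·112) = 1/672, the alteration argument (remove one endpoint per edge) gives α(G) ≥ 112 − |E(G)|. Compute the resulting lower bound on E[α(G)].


E[|E(G)|] = C(112, 2)·p = 6216 · (1/672) = 37/4.
E[α(G)] ≥ n − E[|E(G)|] = 112 − 37/4 = 411/4.
Numerically: ≈ 102.750.
(This is only a lower bound; the true E[α(G)] may be larger.)

E[α(G)] ≥ 411/4 ≈ 102.750.


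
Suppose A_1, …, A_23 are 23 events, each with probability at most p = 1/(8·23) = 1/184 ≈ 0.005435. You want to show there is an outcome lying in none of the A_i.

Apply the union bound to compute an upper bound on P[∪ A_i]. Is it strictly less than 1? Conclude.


Union bound: P[∪_{i=1}^{23} A_i] ≤ Σ_i P[A_i] ≤ 23·p = 23·(1/184) = 1/8.
Numerically: 1/8 ≈ 0.125000.
Is 1/8 < 1? YES.
Since P[∪ A_i] ≤ 1/8 < 1, the complement has P[∩ A_i^c] ≥ 1 − 1/8 = 7/8 > 0, so some outcome avoids every A_i.

23·p = 1/8 ≈ 0.125000; existence CERTIFIED by the union bound.


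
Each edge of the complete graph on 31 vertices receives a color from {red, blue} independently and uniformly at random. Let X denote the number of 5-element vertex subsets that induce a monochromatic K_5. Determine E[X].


Let X = Σ_S X_S over the C(31, 5) = 169911 subsets S of size 5, where X_S = 1 if the K_5 on S is monochromatic.
For a fixed S, the K_5 on S has C(5, 2) = 10 edges. P[all 10 edges red] = (1/2)^10, and likewise for blue, so P[monochromatic] = 2·(1/2)^10 = 2^{1 − 10} = 1/512.
Summing: E[X] = C(31, 5) · 2^{1 − 10} = 169911 · 1/512 = 169911/512.
Numerically: E[X] ≈ 331.857422.

E[X] = C(31,5)·2^(1−C(5,2)) = 169911/512 ≈ 331.857422.


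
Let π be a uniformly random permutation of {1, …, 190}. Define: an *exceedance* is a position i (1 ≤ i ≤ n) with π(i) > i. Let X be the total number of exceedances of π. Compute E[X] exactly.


Write X = Σ_{i=1}^{190} X_i, where X_i = 1_{π(i) > i}.
For each fixed i, π(i) is uniform over {1, …, 190} (marginal of a uniform permutation), so P[π(i) > i] = (n − i)/n. Summing: Σ_{i=1}^{190} (n − i)/n = (0 + 1 + … + 189)/190 = 190(190 − 1)/(2·190) = (190 − 1)/2.
Hence E[X] = Σ_{i=1}^{190} (190 − i)/190 = 189/2 ≈ 94.50000.

E[X] = 189/2 = 94.50000.


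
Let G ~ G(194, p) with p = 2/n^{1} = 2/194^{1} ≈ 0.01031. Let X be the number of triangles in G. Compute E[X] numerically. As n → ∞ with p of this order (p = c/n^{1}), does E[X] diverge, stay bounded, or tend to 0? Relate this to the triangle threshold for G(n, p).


Number of potential triangles: C(194, 3) = 1198144.
Each occurs with probability p³ ≈ (0.01031)³ ≈ 1.095683e-06.
By linearity: E[X] = C(194, 3)·p³ ≈ 1198144 · 1.095683e-06 ≈ 1.3128.
Here α = 1, so p = 2/n is exactly at the triangle threshold p ~ 1/n. Asymptotically E[X] → c³/6 = 2³/6 = 4/3 ≈ 1.3333, a bounded constant. In this regime the triangle count is asymptotically Poisson(c³/6).

E[X] ≈ 1.3128; in regime p = Θ(1/n^{1}) E[X] stays bounded (at the triangle threshold p ~ 1/n).


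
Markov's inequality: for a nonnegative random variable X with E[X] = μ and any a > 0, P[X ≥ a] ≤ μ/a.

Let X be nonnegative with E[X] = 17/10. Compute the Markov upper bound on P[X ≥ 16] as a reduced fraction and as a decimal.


μ = E[X] = 17/10, a = 16.
Markov: P[X ≥ 16] ≤ μ/a = (17/10)/16 = 17/160.
Numerically: ≈ 0.10625.
(Since a = 16 > μ = 1.70000, the bound 17/160 is < 1 and informative.)

P[X ≥ 16] ≤ 17/160 ≈ 0.10625.


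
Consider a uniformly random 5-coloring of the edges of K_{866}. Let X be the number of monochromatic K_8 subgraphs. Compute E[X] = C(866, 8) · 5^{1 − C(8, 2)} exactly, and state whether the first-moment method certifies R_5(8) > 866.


E[X] = C(866, 8) · 5^{1 − 28} = 7595214554331451620 · 5^{−27} = 7595214554331451620/7450580596923828125.
As a reduced fraction: E[X] = 1519042910866290324/1490116119384765625 ≈ 1.0194124.
Is E[X] < 1? NO.
Since E[X] ≥ 1, the first-moment bound is inconclusive at n = 866; it does NOT by itself certify R_5(8) > 866.

E[X] = 1519042910866290324/1490116119384765625 ≈ 1.0194124; E[X] ≥ 1; first-moment method inconclusive here.


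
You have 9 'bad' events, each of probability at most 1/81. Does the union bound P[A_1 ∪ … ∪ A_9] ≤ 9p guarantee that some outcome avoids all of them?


Union bound: P[∪_{i=1}^{9} A_i] ≤ Σ_i P[A_i] ≤ 9·p = 9·(1/81) = 1/9.
Numerically: 1/9 ≈ 0.11111.
Is 1/9 < 1? YES.
Since P[∪ A_i] ≤ 1/9 < 1, the complement has P[∩ A_i^c] ≥ 1 − 1/9 = 8/9 > 0, so some outcome avoids every A_i.

9·p = 1/9 ≈ 0.11111; existence CERTIFIED by the union bound.


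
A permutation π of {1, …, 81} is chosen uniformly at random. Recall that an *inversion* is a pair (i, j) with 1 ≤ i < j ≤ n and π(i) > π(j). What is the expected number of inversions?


Write X = Σ X_I over the C(81, 2) = 3240 pairs i < j, with X_I the indicator of one inversion.
There are 3240 indicators.
For each fixed pair i < j, the values π(i) and π(j) are two distinct elements of {1, …, 81} in uniformly random order; by symmetry P[π(i) > π(j)] = 1/2.
By linearity: E[X] = 3240 · (1/2) = C(81, 2) · (1/2) = 3240/2 = 1620 ≈ 1620.00000.

E[X] = 1620 = 1620.00000.


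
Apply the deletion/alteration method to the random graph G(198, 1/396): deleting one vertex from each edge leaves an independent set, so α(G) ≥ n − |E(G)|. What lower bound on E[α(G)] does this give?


E[|E(G)|] = C(198, 2)·p = 19503 · (1/396) = 197/4.
E[α(G)] ≥ n − E[|E(G)|] = 198 − 197/4 = 595/4.
Numerically: ≈ 148.750000.
(This is only a lower bound; the true E[α(G)] may be larger.)

E[α(G)] ≥ 595/4 ≈ 148.750000.


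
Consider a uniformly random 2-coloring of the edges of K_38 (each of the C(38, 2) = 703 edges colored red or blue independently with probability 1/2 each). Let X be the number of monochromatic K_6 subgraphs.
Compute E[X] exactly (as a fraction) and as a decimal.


Let X = Σ_S X_S over the C(38, 6) = 2760681 subsets S of size 6, where X_S = 1 if the K_6 on S is monochromatic.
For a fixed S, the K_6 on S has C(6, 2) = 15 edges. P[all 15 edges red] = (1/2)^15, and likewise for blue, so P[monochromatic] = 2·(1/2)^15 = 2^{1 − 15} = 1/16384.
Summing: E[X] = C(38, 6) · 2^{1 − 15} = 2760681 · 1/16384 = 2760681/16384.
Numerically: E[X] ≈ 168.4986.

E[X] = C(38,6)·2^(1−C(6,2)) = 2760681/16384 ≈ 168.4986.


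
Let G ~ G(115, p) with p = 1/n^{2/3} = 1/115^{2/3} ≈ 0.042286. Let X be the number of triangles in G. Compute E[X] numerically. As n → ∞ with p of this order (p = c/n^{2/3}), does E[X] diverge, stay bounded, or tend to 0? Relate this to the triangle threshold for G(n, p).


Number of potential triangles: C(115, 3) = 246905.
Each occurs with probability p³ ≈ (0.042286)³ ≈ 7.5614367e-05.
By linearity: E[X] = C(115, 3)·p³ ≈ 246905 · 7.5614367e-05 ≈ 18.66957.
Since α = 2/3 < 1, p = c/n^{2/3} ≫ 1/n is above the triangle threshold p ~ 1/n. Asymptotically E[X] ~ (c³/6)·n^{3(1−α)} = (1³/6)·n^{1} → ∞; triangles are abundant w.h.p.

E[X] ≈ 18.66957; in regime p = Θ(1/n^{2/3}) E[X] diverges (above the triangle threshold p ~ 1/n).


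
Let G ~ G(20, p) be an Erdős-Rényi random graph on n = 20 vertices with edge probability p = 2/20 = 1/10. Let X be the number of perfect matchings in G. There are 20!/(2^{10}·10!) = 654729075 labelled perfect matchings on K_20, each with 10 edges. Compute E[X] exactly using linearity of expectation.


K_20 has 20!/(2^{10}·10!) = 654729075 labelled perfect matchings.
For each such perfect matching H, let X_H = 1 if all 10 edges of H are present in G. Then P[X_H = 1] = p^{10} = (1/10)^{10} = 1/10000000000.
Summing the indicators: E[X] = Σ_H E[X_H] = 654729075 · p^{10} = 654729075 · 1/10000000000 = 26189163/400000000.
Numerically: E[X] ≈ 0.0654729.

E[X] = 654729075 · (1/10)^{10} = 26189163/400000000 ≈ 0.0654729.


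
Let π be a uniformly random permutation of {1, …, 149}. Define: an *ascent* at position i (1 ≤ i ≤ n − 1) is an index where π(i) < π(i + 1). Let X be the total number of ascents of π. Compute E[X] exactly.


Write X = Σ X_I over i = 1, …, 148, with X_I the indicator of one ascent.
There are 148 indicators.
For each fixed i, the pair (π(i), π(i+1)) is a uniformly random ordered pair of distinct values from {1, …, 149}; by symmetry P[π(i) < π(i+1)] = 1/2.
By linearity: E[X] = 148 · (1/2) = (149 − 1) · (1/2) = 74 ≈ 74.00000.

E[X] = 74 = 74.00000.


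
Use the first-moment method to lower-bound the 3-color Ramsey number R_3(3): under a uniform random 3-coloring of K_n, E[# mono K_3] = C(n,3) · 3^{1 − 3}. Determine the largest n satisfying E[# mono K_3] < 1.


We need C(n, 3) · 3^{1 − 3} < 1, i.e. C(n, 3) < 3^{3 − 1} = 9.
Check values of n near the boundary:
  n = 3: C(3, 3) = 1; 1 < 9? YES
  n = 4: C(4, 3) = 4; 4 < 9? YES
  n = 5: C(5, 3) = 10; 10 < 9? NO
  n = 6: C(6, 3) = 20; 20 < 9? NO
The largest n with C(n, 3) < 9 is n = 4 (where E[X] = 4/9 ≈ 0.4444). Hence R_3(3) > 4, i.e. R_3(3) ≥ 5.

Largest n = 4; hence R_3(3) > 4.


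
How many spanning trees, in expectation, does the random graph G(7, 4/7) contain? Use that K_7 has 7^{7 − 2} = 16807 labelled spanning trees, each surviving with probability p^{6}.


K_7 has 7^{7 − 2} = 16807 labelled spanning trees.
For each such spanning tree H, let X_H = 1 if all 6 edges of H are present in G. Then P[X_H = 1] = p^{6} = (4/7)^{6} = 4096/117649.
By linearity of expectation: E[X] = Σ_H E[X_H] = 16807 · p^{6} = 16807 · 4096/117649 = 4096/7.
Numerically: E[X] ≈ 585.

E[X] = 16807 · (4/7)^{6} = 4096/7 ≈ 585.


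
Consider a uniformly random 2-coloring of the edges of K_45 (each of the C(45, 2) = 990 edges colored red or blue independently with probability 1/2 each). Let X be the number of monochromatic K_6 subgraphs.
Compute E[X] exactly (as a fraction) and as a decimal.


Let X = Σ_S X_S over the C(45, 6) = 8145060 subsets S of size 6, where X_S = 1 if the K_6 on S is monochromatic.
For a fixed S, the K_6 on S has C(6, 2) = 15 edges. P[all 15 edges red] = (1/2)^15, and likewise for blue, so P[monochromatic] = 2·(1/2)^15 = 2^{1 − 15} = 1/16384.
By linearity of expectation: E[X] = C(45, 6) · 2^{1 − 15} = 8145060 · 1/16384 = 2036265/4096.
Numerically: E[X] ≈ 497.135.

E[X] = C(45,6)·2^(1−C(6,2)) = 2036265/4096 ≈ 497.135.


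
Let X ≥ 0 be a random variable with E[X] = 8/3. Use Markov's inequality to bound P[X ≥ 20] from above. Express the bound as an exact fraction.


μ = E[X] = 8/3, a = 20.
Markov: P[X ≥ 20] ≤ μ/a = (8/3)/20 = 2/15.
Numerically: ≈ 0.133333.
(Since a = 20 > μ = 2.666667, the bound 2/15 is < 1 and informative.)

P[X ≥ 20] ≤ 2/15 ≈ 0.133333.


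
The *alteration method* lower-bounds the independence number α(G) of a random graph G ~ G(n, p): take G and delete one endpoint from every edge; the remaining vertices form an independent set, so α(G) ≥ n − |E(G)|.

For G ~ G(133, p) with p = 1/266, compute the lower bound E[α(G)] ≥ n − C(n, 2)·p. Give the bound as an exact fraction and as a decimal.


E[|E(G)|] = C(133, 2)·p = 8778 · (1/266) = 33.
E[α(G)] ≥ n − E[|E(G)|] = 133 − 33 = 100.
Numerically: ≈ 100.000000.
(This is only a lower bound; the true E[α(G)] may be larger.)

E[α(G)] ≥ 100 ≈ 100.000000.


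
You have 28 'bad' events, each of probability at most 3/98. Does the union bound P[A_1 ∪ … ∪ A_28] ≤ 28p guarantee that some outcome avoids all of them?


Union bound: P[∪_{i=1}^{28} A_i] ≤ Σ_i P[A_i] ≤ 28·p = 28·(3/98) = 6/7.
Numerically: 6/7 ≈ 0.85714.
Is 6/7 < 1? YES.
Since P[∪ A_i] ≤ 6/7 < 1, the complement has P[∩ A_i^c] ≥ 1 − 6/7 = 1/7 > 0, so some outcome avoids every A_i.

28·p = 6/7 ≈ 0.85714; existence CERTIFIED by the union bound.


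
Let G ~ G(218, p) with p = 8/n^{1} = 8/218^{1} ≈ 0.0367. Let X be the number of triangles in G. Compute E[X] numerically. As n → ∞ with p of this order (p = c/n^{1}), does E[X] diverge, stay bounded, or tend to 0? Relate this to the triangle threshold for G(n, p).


Number of potential triangles: C(218, 3) = 1703016.
Each occurs with probability p³ ≈ (0.0367)³ ≈ 4.94197e-05.
By linearity: E[X] = C(218, 3)·p³ ≈ 1703016 · 4.94197e-05 ≈ 84.163.
Here α = 1, so p = 8/n is exactly at the triangle threshold p ~ 1/n. Asymptotically E[X] → c³/6 = 8³/6 = 256/3 ≈ 85.333, a bounded constant. In this regime the triangle count is asymptotically Poisson(c³/6).

E[X] ≈ 84.163; in regime p = Θ(1/n^{1}) E[X] stays bounded (at the triangle threshold p ~ 1/n).


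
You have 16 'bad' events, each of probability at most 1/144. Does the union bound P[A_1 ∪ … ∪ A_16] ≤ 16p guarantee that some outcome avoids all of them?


Union bound: P[∪_{i=1}^{16} A_i] ≤ Σ_i P[A_i] ≤ 16·p = 16·(1/144) = 1/9.
Numerically: 1/9 ≈ 0.111.
Is 1/9 < 1? YES.
Since P[∪ A_i] ≤ 1/9 < 1, the complement has P[∩ A_i^c] ≥ 1 − 1/9 = 8/9 > 0, so some outcome avoids every A_i.

16·p = 1/9 ≈ 0.111; existence CERTIFIED by the union bound.


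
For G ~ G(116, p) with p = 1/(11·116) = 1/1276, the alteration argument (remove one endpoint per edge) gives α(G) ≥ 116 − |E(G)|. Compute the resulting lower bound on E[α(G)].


E[|E(G)|] = C(116, 2)·p = 6670 · (1/1276) = 115/22.
E[α(G)] ≥ n − E[|E(G)|] = 116 − 115/22 = 2437/22.
Numerically: ≈ 110.773.
(This is only a lower bound; the true E[α(G)] may be larger.)

E[α(G)] ≥ 2437/22 ≈ 110.773.
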